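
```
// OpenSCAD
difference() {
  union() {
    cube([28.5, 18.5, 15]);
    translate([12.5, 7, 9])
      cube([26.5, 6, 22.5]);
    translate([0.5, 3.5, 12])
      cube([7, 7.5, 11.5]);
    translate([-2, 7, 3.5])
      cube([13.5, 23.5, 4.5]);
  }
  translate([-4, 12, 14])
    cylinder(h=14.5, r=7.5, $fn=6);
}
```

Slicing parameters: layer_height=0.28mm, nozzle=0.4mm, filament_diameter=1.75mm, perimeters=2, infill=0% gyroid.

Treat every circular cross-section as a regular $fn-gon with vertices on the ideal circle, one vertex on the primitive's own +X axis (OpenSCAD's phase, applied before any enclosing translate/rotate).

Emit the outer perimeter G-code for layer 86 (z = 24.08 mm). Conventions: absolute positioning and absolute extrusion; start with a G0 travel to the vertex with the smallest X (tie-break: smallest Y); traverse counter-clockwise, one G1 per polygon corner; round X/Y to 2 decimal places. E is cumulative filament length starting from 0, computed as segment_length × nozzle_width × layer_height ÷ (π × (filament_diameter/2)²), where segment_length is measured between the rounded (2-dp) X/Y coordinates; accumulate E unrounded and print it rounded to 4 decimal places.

G0 X12.50 Y7.00 Z24.08
G1 X39.00 Y7.00 E1.2340
G1 X39.00 Y13.00 E1.5133
G1 X12.50 Y13.00 E2.7473
G1 X12.50 Y7.00 E3.0267

At z = 24.08 mm: the cube does not reach this height (z outside [0, 15]); the cube at (12.5, 7) (footprint 26.5×6) is included at this height; the cube at (0.5, 3.5) does not reach this height (z outside [12, 23.5]); the cube at (-2, 7) is absent (z outside [3.5, 8]); Merging all regions: only the 26.5×6 cube at (12.5, 7) is present, so the union is just that shape — 1 connected region; the r=7.5 cylinder at (-4, 12) gives a regular 6-gon of circumradius 7.5 (constant along its height); After the difference (first − rest): starting from that combined region, the r=7.5 cylinder at (-4, 12) misses the remaining region (no effect) — 1 connected region. The outline is a single polygon with 4 vertices. Extrusion per mm of travel: 0.4 × 0.28 / (π × 0.875²) = 0.046564. Accumulating E over each segment gives final E = 3.0267.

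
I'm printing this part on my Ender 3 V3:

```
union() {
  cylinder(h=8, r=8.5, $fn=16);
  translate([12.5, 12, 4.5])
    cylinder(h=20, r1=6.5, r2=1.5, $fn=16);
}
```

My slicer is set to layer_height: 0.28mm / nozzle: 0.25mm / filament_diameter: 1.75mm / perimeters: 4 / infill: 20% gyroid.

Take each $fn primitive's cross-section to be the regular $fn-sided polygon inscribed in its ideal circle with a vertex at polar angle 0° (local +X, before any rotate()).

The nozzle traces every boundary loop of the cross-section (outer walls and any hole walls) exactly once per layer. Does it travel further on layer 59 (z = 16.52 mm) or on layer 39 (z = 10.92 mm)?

layer 39 (z = 10.92 mm)

Layer 59 (z = 16.52): the cylinder is absent (z outside [0, 8]); the cone at (12.5, 12) (r1=6.5→r2=1.5) has section circumradius 3.495 here — a regular 16-gon (perimeter = 2·16·3.495·sin(180°/16) = 21.82 mm); Combining (union): only the cone at (12.5, 12) is present, so the union is just that shape — boundary = 21.82 mm. So its perimeter = 21.82 mm. Layer 39 (z = 10.92): the cylinder is absent (z outside [0, 8]); the cone at (12.5, 12): at t=0.321 of its height the radius interpolates to r₁+(r₂−r₁)t = 4.895, giving a regular 16-gon of that circumradius (perimeter = 2·16·4.895·sin(180°/16) = 30.56 mm); Taking the union: only the cone at (12.5, 12) is present, so the union is just that shape — boundary = 30.56 mm. So its perimeter = 30.56 mm. Layer 39 is larger (30.56 vs 21.82 mm).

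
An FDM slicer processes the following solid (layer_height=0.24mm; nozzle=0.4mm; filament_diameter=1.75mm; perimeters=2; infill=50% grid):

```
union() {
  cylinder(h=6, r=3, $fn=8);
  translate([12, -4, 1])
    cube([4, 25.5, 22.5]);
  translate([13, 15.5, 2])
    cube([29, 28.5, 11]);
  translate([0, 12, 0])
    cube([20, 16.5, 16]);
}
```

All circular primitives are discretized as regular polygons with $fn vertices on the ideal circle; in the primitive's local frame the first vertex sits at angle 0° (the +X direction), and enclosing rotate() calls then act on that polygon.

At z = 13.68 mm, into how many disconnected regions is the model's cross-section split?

At z = 13.68 mm: the cylinder is not intersected at this z (z outside [0, 6]); the cube at (12, -4) (footprint 4×25.5) is included at this height; the cube at (13, 15.5) does not reach this height (z outside [2, 13]); the 20×16.5 cube at (0, 12) contributes its full rectangle; Taking the union: the regions partially overlap (shared area 38.00 mm²), so overlapping operands fuse into one piece — 1 connected region. The result has 1 disconnected region.

1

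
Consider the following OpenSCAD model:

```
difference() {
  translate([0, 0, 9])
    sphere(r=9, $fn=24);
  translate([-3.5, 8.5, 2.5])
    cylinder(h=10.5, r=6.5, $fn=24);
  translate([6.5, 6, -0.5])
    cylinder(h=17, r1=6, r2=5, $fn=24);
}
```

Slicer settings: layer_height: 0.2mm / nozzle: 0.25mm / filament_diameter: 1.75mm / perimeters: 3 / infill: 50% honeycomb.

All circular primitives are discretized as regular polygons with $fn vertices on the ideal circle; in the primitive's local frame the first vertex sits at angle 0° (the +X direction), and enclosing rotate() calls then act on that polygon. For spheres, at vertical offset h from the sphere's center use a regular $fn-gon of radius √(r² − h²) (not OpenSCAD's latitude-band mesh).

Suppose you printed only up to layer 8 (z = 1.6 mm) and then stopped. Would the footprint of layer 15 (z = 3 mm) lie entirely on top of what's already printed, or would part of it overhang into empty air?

part overhangs

Compare the two slices. At z = 1.6: the r=9 sphere slices to a regular 24-gon of circumradius 5.122 (√(r²−h²) with h=7.4 from center) (area = (24/2)·5.122²·sin(360°/24) = 81.50 mm²); the cylinder at (-3.5, 8.5) is absent (z outside [2.5, 13]); the cone at (6.5, 6) contributes a regular 24-gon of circumradius 5.876 (interpolated between r1=6 and r2=5 at t=0.124) (area = (24/2)·5.876²·sin(360°/24) = 107.25 mm²); Subtracting the remaining from the first: starting from the r=9 sphere (81.50 mm²), the cone at (6.5, 6) partially overlaps it — only the 9.12 mm² overlap (of its 107.25 mm²) is removed, clipping the outline — area = 72.37 mm². At z = 3: the r=9 sphere slices to a regular 24-gon of circumradius 6.708 (√(r²−h²) with h=6 from center) (area = (24/2)·6.708²·sin(360°/24) = 139.76 mm²); the cylinder at (-3.5, 8.5): section is a regular 24-gon, circumradius r=6.5 (area = (24/2)·6.500²·sin(360°/24) = 131.22 mm²); the cone at (6.5, 6) contributes a regular 24-gon of circumradius 5.794 (interpolated between r1=6 and r2=5 at t=0.206) (area = (24/2)·5.794²·sin(360°/24) = 104.27 mm²); After the difference (first − rest): starting from the r=9 sphere (139.76 mm²), the r=6.5 cylinder at (-3.5, 8.5) partially overlaps it — only the 25.48 mm² overlap (of its 131.22 mm²) is removed, clipping the outline; the cone at (6.5, 6) partially overlaps it — only the 18.63 mm² overlap (of its 104.27 mm²) is removed, clipping the outline — area = 95.66 mm². Checking containment: at z = 3 the cross-section extends beyond the z = 1.6 cross-section by about 33.84 mm².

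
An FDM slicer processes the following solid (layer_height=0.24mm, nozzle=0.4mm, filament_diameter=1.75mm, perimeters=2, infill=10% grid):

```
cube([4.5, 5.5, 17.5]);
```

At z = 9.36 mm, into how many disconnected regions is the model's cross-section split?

1

At z = 9.36 mm: the cube is present — its section is the full 4.5×5.5 rectangle. The result has 1 disconnected region.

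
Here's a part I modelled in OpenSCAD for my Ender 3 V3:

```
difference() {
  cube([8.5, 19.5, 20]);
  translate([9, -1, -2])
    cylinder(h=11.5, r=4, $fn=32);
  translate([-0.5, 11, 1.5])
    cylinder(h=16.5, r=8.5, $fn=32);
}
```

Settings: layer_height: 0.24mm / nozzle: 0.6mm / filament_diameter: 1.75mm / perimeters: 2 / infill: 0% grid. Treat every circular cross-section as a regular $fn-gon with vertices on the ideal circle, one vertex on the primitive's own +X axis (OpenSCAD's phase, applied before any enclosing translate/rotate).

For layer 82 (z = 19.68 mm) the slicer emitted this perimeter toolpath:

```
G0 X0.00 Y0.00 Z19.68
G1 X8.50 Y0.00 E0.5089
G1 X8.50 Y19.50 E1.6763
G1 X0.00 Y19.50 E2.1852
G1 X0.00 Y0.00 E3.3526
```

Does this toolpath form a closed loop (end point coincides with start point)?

yes

Start point (G0): (0.00, 0.00). End point (last G1): the path returns to the start — closed.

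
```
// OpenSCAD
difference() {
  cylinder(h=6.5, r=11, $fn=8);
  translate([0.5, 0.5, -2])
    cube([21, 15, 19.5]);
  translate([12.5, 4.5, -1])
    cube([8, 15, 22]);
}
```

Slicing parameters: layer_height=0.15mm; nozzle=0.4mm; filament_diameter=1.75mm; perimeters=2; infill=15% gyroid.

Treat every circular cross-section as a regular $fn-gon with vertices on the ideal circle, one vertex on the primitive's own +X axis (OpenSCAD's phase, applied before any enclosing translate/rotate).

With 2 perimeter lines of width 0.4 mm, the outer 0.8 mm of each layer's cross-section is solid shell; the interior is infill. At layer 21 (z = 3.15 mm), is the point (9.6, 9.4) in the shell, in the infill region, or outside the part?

At z = 3.15 mm: the cylinder: section is a regular 8-gon, circumradius r=11; the cube at (0.5, 0.5) is present — its section is the full 21×15 rectangle; the 8×15 cube at (12.5, 4.5) contributes its full rectangle; After the difference (first − rest): starting from the r=11 cylinder, the 21×15 cube at (0.5, 0.5) partially overlaps it — only the 74.91 mm² overlap (of its 315.00 mm²) is removed, clipping the outline; the 8×15 cube at (12.5, 4.5) misses the remaining region (no effect) — 1 connected region. Overall, the cross-section is a single solid region. The nearest boundary edge runs (0.50, 0.50)→(10.79, 0.50); distance from the point to it = 8.90 mm. The point is not inside any of the regions above, so it lies outside the cross-section (8.90 mm from the nearest boundary).

outside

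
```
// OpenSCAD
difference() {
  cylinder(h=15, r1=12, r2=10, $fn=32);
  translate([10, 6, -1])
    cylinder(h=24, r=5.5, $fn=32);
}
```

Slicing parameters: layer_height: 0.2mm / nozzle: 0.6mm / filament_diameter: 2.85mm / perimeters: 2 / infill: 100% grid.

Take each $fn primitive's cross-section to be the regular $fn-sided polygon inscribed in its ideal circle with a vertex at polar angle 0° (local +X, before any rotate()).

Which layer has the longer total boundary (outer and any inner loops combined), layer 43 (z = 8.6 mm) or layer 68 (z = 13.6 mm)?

layer 43 (z = 8.6 mm)

Layer 43 (z = 8.6): the cone: at t=0.573 of its height the radius interpolates to r₁+(r₂−r₁)t = 10.853, giving a regular 32-gon of that circumradius (perimeter = 2·32·10.853·sin(180°/32) = 68.08 mm); the cylinder at (10, 6): section is a regular 32-gon, circumradius r=5.5 (perimeter = 2·32·5.500·sin(180°/32) = 34.50 mm); Taking the first minus the rest: starting from the cone, the r=5.5 cylinder at (10, 6) partially overlaps it — only the 33.34 mm² overlap (of its 94.42 mm²) is removed, clipping the outline — boundary = 70.45 mm. So its perimeter = 70.45 mm. Layer 68 (z = 13.6): the cone (r1=12→r2=10) has section circumradius 10.187 here — a regular 32-gon (perimeter = 2·32·10.187·sin(180°/32) = 63.90 mm); the r=5.5 cylinder at (10, 6) contributes a regular 32-gon of circumradius 5.5 (perimeter = 2·32·5.500·sin(180°/32) = 34.50 mm); Subtracting the remaining from the first: starting from the cone, the r=5.5 cylinder at (10, 6) partially overlaps it — only the 26.53 mm² overlap (of its 94.42 mm²) is removed, clipping the outline — boundary = 65.54 mm. So its perimeter = 65.54 mm. Layer 43 is larger (70.45 vs 65.54 mm).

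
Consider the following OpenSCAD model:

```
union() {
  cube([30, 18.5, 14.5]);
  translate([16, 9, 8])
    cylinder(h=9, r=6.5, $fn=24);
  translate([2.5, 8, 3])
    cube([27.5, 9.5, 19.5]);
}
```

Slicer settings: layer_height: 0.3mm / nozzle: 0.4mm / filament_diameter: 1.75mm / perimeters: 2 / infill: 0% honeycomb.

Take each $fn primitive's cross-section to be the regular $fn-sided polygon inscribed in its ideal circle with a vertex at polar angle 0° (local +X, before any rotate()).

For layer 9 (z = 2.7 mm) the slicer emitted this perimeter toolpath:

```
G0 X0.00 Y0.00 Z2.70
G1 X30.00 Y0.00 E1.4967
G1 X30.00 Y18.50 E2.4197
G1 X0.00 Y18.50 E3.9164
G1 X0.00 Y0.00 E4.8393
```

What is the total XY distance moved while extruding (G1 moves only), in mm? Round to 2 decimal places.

97.00 mm

Sum the Euclidean lengths of each G1 segment: total = 97.00 mm.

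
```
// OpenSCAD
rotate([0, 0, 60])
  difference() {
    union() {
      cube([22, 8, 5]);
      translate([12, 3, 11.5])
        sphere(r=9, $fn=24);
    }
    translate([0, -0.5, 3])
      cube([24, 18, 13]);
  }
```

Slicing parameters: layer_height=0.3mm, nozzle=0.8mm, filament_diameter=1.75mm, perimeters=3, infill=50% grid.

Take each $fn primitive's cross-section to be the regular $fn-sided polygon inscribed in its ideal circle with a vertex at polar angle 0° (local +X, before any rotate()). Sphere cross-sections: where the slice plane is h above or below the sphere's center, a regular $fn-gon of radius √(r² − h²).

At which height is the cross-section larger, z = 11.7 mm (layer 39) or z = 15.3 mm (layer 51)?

layer 39 (z = 11.7 mm)

Layer 39 (z = 11.7): the cube is not intersected at this z (z outside [0, 5]); the r=9 sphere at (12, 3) slices to a regular 24-gon of circumradius 8.998 (√(r²−h²) with h=0.2 from center) (area = (24/2)·8.998²·sin(360°/24) = 251.45 mm²); Merging all regions: only the r=9 sphere at (12, 3) is present, so the union is just that shape — area = 251.45 mm²; the cube at (0, -0.5) is present — its section is the full 24×18 rectangle (area 432.00 mm²); After the difference (first − rest): starting from the result so far (251.45 mm²), the 24×18 cube at (0, -0.5) partially overlaps it — only the 186.71 mm² overlap (of its 432.00 mm²) is removed, clipping the outline — area = 64.74 mm²; (whole slice rotated 60° about Z — lengths, areas and connectivity unchanged). So its area = 64.74 mm². Layer 51 (z = 15.3): the cube is absent (z outside [0, 5]); the r=9 sphere at (12, 3) slices to a regular 24-gon of circumradius 8.158 (√(r²−h²) with h=3.8 from center) (area = (24/2)·8.158²·sin(360°/24) = 206.72 mm²); Merging all regions: only the r=9 sphere at (12, 3) is present, so the union is just that shape — area = 206.72 mm²; the cube at (0, -0.5) (footprint 24×18) is included at this height (area 432.00 mm²); After the difference (first − rest): starting from that combined region (206.72 mm²), the 24×18 cube at (0, -0.5) partially overlaps it — only the 158.31 mm² overlap (of its 432.00 mm²) is removed, clipping the outline — area = 48.41 mm²; (rotated 60° about Z; rotation is an isometry so areas/perimeters/island counts are preserved). So its area = 48.41 mm². Layer 39 is larger (64.74 vs 48.41 mm²).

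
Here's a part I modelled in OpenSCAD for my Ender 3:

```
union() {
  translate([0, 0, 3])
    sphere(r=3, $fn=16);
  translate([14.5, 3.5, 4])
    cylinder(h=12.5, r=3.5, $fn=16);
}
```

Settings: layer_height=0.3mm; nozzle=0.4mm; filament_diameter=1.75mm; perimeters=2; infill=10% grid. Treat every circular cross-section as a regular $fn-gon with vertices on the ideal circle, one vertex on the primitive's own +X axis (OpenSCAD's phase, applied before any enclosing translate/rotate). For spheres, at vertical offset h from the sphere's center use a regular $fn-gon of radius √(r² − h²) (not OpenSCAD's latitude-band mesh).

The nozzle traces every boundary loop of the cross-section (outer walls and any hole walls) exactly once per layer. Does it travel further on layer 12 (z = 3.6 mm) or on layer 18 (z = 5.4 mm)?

layer 18 (z = 5.4 mm)

Layer 12 (z = 3.6): the r=3 sphere slices to a regular 16-gon of circumradius 2.939 (√(r²−h²) with h=0.6 from center) (perimeter = 2·16·2.939·sin(180°/16) = 18.35 mm); the cylinder at (14.5, 3.5) is not intersected at this z (z outside [4, 16.5]); Combining (union): only the r=3 sphere is present, so the union is just that shape — boundary = 18.35 mm. So its perimeter = 18.35 mm. Layer 18 (z = 5.4): the r=3 sphere contributes a regular 16-gon of circumradius √(3²−2.4²) = 1.800 (perimeter = 2·16·1.800·sin(180°/16) = 11.24 mm); the cylinder at (14.5, 3.5): section is a regular 16-gon, circumradius r=3.5 (perimeter = 2·16·3.500·sin(180°/16) = 21.85 mm); Combining (union): the 2 present regions are separate (no shared area or edge), so areas and boundary lengths simply add and each stays a separate island — boundary = 33.09 mm. So its perimeter = 33.09 mm. Layer 18 is larger (33.09 vs 18.35 mm).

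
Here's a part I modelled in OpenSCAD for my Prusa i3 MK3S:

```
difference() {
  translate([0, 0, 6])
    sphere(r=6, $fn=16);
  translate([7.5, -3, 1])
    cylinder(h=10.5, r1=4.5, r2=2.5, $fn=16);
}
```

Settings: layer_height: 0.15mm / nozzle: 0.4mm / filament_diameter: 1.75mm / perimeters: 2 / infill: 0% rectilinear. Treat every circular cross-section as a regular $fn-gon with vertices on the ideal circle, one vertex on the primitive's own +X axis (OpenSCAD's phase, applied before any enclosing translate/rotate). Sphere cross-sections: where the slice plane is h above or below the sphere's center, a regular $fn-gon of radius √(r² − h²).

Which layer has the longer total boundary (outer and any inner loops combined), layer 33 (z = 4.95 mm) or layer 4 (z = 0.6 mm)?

layer 33 (z = 4.95 mm)

Layer 33 (z = 4.95): the r=6 sphere slices to a regular 16-gon of circumradius 5.907 (√(r²−h²) with h=1.05 from center) (perimeter = 2·16·5.907·sin(180°/16) = 36.88 mm); the cone at (7.5, -3): at t=0.376 of its height the radius interpolates to r₁+(r₂−r₁)t = 3.748, giving a regular 16-gon of that circumradius (perimeter = 2·16·3.748·sin(180°/16) = 23.40 mm); Subtracting the remaining from the first: starting from the r=6 sphere, the cone at (7.5, -3) partially overlaps it — only the 4.84 mm² overlap (of its 43.00 mm²) is removed, clipping the outline — boundary = 37.18 mm. So its perimeter = 37.18 mm. Layer 4 (z = 0.6): the r=6 sphere contributes a regular 16-gon of circumradius √(6²−5.4²) = 2.615 (perimeter = 2·16·2.615·sin(180°/16) = 16.33 mm); the cone at (7.5, -3) is not intersected at this z (z outside [1, 11.5]); After the difference (first − rest): none of the subtracted shapes is present at this height, so the r=6 sphere is unchanged — boundary = 16.33 mm. So its perimeter = 16.33 mm. Layer 33 is larger (37.18 vs 16.33 mm).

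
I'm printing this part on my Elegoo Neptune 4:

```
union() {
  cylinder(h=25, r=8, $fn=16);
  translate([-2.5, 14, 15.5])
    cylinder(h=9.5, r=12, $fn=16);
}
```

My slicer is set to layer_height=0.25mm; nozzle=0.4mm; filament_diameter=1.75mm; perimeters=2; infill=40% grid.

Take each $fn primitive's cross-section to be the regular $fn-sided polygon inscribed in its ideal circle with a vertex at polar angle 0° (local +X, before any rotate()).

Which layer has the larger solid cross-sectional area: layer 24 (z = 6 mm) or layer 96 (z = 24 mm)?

layer 96 (z = 24 mm)

Layer 24 (z = 6): the r=8 cylinder gives a regular 16-gon of circumradius 8 (constant along its height) (area = (16/2)·8.000²·sin(360°/16) = 195.93 mm²); the cylinder at (-2.5, 14) is not intersected at this z (z outside [15.5, 25]); Merging all regions: only the r=8 cylinder is present, so the union is just that shape — area = 195.93 mm². So its area = 195.93 mm². Layer 96 (z = 24): the r=8 cylinder contributes a regular 16-gon of circumradius 8 (area = (16/2)·8.000²·sin(360°/16) = 195.93 mm²); the r=12 cylinder at (-2.5, 14) contributes a regular 16-gon of circumradius 12 (area = (16/2)·12.000²·sin(360°/16) = 440.85 mm²); Taking the union: the regions partially overlap — summed areas 636.79 mm² minus the doubly-counted overlap 50.48 mm² gives 586.31 mm² — area = 586.31 mm². So its area = 586.31 mm². Layer 96 is larger (586.31 vs 195.93 mm²).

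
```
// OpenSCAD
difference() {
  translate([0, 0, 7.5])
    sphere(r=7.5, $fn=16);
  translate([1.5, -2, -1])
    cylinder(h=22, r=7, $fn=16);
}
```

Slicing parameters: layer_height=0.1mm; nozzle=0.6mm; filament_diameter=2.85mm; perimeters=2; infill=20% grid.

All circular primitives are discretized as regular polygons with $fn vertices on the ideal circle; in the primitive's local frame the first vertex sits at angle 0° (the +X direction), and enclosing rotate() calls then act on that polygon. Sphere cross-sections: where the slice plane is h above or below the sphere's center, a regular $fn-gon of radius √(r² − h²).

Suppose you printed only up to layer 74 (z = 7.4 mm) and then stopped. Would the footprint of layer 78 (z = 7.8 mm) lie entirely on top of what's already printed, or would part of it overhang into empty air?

entirely on top

Compare the two slices. At z = 7.4: the r=7.5 sphere slices to a regular 16-gon of circumradius 7.499 (√(r²−h²) with h=0.1 from center) (area = (16/2)·7.499²·sin(360°/16) = 172.18 mm²); the r=7 cylinder at (1.5, -2) contributes a regular 16-gon of circumradius 7 (area = (16/2)·7.000²·sin(360°/16) = 150.01 mm²); Taking the first minus the rest: starting from the r=7.5 sphere (172.18 mm²), the r=7 cylinder at (1.5, -2) partially overlaps it — only the 124.76 mm² overlap (of its 150.01 mm²) is removed, clipping the outline — area = 47.42 mm². At z = 7.8: the sphere: section is a regular 16-gon, circumradius = √(r²−h²) = √(7.5²−0.3²) = 7.494 (area = (16/2)·7.494²·sin(360°/16) = 171.93 mm²); the r=7 cylinder at (1.5, -2) gives a regular 16-gon of circumradius 7 (constant along its height) (area = (16/2)·7.000²·sin(360°/16) = 150.01 mm²); Taking the first minus the rest: starting from the r=7.5 sphere (171.93 mm²), the r=7 cylinder at (1.5, -2) partially overlaps it — only the 124.67 mm² overlap (of its 150.01 mm²) is removed, clipping the outline — area = 47.26 mm². Checking containment: the cross-section at z = 7.8 is a subset of the cross-section at z = 7.4.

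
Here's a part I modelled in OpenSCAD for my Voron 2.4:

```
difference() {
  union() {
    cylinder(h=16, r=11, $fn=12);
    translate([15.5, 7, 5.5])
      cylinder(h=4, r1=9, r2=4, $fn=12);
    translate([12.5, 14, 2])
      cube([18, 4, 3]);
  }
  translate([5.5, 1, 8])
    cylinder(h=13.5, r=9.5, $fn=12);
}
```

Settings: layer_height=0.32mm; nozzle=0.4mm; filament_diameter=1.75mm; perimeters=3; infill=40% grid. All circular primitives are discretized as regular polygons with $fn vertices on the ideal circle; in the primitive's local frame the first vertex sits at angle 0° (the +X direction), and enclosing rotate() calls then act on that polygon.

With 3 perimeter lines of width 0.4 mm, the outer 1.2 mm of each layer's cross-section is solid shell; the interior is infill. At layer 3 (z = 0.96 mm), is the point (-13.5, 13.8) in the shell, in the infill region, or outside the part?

At z = 0.96 mm: the cylinder: section is a regular 12-gon, circumradius r=11; the cone at (15.5, 7) is absent (z outside [5.5, 9.5]); the cube at (12.5, 14) is absent (z outside [2, 5]); Combining (union): only the r=11 cylinder is present, so the union is just that shape — 1 connected region; the cylinder at (5.5, 1) is not intersected at this z (z outside [8, 21.5]); After the difference (first − rest): none of the subtracted shapes is present at this height, so the result so far is unchanged — 1 connected region. Overall, the cross-section is a single solid region. The nearest boundary edge runs (-5.50, 9.53)→(-9.53, 5.50); distance from the point to it = 8.68 mm. The point is not inside any of the regions above, so it lies outside the cross-section (8.68 mm from the nearest boundary).

outside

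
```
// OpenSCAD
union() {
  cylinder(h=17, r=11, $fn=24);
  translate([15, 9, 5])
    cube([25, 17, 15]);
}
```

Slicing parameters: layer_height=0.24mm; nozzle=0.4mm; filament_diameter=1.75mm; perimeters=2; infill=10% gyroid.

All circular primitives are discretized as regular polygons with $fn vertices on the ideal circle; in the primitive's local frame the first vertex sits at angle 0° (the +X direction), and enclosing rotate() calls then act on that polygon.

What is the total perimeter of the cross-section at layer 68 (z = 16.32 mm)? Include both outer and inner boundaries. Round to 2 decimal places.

At z = 16.32 mm: the cylinder: section is a regular 24-gon, circumradius r=11 (perimeter = 2·24·11.000·sin(180°/24) = 68.92 mm); the cube at (15, 9) is present — its section is the full 25×17 rectangle (perimeter 84.00 mm); Merging all regions: the 2 present regions are separate (no shared area or edge), so areas and boundary lengths simply add and each stays a separate island — boundary = 152.92 mm. Overall, the cross-section has 2 separate islands. Total boundary length (outer) = 152.92 mm.

152.92 mm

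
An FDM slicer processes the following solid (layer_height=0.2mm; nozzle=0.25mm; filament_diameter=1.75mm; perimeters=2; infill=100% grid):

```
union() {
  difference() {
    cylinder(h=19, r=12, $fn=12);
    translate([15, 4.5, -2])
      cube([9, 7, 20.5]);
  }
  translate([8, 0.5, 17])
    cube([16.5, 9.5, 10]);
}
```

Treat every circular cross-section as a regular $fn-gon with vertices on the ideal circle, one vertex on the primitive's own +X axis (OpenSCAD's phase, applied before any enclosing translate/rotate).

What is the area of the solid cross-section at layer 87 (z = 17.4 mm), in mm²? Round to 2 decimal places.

568.68 mm²

At z = 17.4 mm: the r=12 cylinder gives a regular 12-gon of circumradius 12 (constant along its height) (area = (12/2)·12.000²·sin(360°/12) = 432.00 mm²); the cube at (15, 4.5) (footprint 9×7) is included at this height (area 63.00 mm²); Subtracting the remaining from the first: starting from the r=12 cylinder (432.00 mm²), the 9×7 cube at (15, 4.5) misses the remaining region (no effect) — area = 432.00 mm²; the 16.5×9.5 cube at (8, 0.5) contributes its full rectangle (area 156.75 mm²); Combining (union): the regions partially overlap — summed areas 588.75 mm² minus the doubly-counted overlap 20.07 mm² gives 568.68 mm² — area = 568.68 mm². Overall, the cross-section is a single solid region. Net area = 568.68 mm².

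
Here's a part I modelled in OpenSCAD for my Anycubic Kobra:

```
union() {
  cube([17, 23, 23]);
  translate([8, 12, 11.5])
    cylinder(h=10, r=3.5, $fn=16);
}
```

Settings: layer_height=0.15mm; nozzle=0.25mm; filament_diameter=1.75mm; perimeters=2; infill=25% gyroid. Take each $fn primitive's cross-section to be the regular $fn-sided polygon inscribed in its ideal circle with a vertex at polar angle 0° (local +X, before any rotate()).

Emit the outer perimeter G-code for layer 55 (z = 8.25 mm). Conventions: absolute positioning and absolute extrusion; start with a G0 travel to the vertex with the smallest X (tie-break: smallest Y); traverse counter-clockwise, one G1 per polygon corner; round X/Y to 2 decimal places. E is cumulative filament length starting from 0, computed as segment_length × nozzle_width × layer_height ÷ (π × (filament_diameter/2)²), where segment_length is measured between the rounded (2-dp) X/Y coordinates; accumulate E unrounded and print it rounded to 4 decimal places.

G0 X0.00 Y0.00 Z8.25
G1 X17.00 Y0.00 E0.2650
G1 X17.00 Y23.00 E0.6236
G1 X0.00 Y23.00 E0.8887
G1 X0.00 Y0.00 E1.2473

At z = 8.25 mm: the cube is present — its section is the full 17×23 rectangle; the cylinder at (8, 12) is absent (z outside [11.5, 21.5]); Merging all regions: only the 17×23 cube is present, so the union is just that shape — 1 connected region. The outline is a single polygon with 4 vertices. Extrusion per mm of travel: 0.25 × 0.15 / (π × 0.875²) = 0.015591. Accumulating E over each segment gives final E = 1.2473.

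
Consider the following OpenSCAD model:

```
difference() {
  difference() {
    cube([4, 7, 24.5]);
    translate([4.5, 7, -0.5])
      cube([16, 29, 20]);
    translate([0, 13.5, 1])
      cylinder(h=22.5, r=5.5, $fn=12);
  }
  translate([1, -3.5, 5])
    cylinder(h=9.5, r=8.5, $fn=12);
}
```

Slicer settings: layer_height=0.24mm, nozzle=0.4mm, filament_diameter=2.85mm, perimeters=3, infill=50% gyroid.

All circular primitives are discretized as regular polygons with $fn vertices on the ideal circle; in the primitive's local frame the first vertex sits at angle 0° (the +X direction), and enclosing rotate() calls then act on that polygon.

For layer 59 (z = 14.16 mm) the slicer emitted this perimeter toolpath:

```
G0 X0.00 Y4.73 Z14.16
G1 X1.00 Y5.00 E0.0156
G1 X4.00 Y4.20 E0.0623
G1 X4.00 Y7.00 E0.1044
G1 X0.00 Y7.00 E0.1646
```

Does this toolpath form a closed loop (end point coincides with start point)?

Start point (G0): (0.00, 4.73). End point (last G1): the path does not return to the start — open.

no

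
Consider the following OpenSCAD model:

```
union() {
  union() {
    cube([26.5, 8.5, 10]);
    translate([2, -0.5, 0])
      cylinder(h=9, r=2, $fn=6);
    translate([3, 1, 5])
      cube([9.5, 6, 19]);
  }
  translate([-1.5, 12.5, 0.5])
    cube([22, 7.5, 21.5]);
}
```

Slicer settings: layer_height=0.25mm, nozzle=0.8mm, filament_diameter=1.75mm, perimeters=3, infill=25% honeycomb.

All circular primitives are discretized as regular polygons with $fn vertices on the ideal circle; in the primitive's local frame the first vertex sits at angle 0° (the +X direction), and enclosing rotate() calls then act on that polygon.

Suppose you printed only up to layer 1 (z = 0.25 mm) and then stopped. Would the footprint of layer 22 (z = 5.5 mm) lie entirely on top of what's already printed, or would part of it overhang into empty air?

part overhangs

Compare the two slices. At z = 0.25: the 26.5×8.5 cube contributes its full rectangle (area 225.25 mm²); the r=2 cylinder at (2, -0.5) contributes a regular 6-gon of circumradius 2 (area = (6/2)·2.000²·sin(360°/6) = 10.39 mm²); the cube at (3, 1) does not reach this height (z outside [5, 24]); Merging all regions: the regions partially overlap — summed areas 235.64 mm² minus the doubly-counted overlap 3.34 mm² gives 232.30 mm² — area = 232.30 mm²; the cube at (-1.5, 12.5) is not intersected at this z (z outside [0.5, 22]); Combining (union): only that combined region is present, so the union is just that shape — area = 232.30 mm². At z = 5.5: the 26.5×8.5 cube contributes its full rectangle (area 225.25 mm²); the r=2 cylinder at (2, -0.5) contributes a regular 6-gon of circumradius 2 (area = (6/2)·2.000²·sin(360°/6) = 10.39 mm²); the cube at (3, 1) is present — its section is the full 9.5×6 rectangle (area 57.00 mm²); Taking the union: the regions partially overlap — summed areas 292.64 mm² minus the doubly-counted overlap 60.34 mm² gives 232.30 mm² — area = 232.30 mm²; the cube at (-1.5, 12.5) is present — its section is the full 22×7.5 rectangle (area 165.00 mm²); Merging all regions: the 2 present regions are separate (no shared area or edge), so areas and boundary lengths simply add and each stays a separate island — area = 397.30 mm². Checking containment: at z = 5.5 the cross-section extends beyond the z = 0.25 cross-section by about 165.00 mm².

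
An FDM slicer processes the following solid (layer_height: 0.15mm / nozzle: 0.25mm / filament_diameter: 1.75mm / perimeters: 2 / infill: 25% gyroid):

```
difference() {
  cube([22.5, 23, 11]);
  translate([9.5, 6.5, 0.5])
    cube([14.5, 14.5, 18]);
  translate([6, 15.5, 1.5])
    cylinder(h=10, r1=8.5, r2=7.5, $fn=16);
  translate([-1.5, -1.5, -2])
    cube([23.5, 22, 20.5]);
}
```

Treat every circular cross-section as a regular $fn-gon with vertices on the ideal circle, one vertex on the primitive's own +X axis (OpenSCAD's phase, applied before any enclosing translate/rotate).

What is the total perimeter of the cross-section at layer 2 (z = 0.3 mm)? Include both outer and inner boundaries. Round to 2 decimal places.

91.00 mm

At z = 0.3 mm: the 22.5×23 cube contributes its full rectangle (perimeter 91.00 mm); the cube at (9.5, 6.5) is absent (z outside [0.5, 18.5]); the cone at (6, 15.5) is not intersected at this z (z outside [1.5, 11.5]); the cube at (-1.5, -1.5) (footprint 23.5×22) is included at this height (perimeter 91.00 mm); After the difference (first − rest): starting from the 22.5×23 cube, the 23.5×22 cube at (-1.5, -1.5) partially overlaps it — only the 451.00 mm² overlap (of its 517.00 mm²) is removed, clipping the outline — boundary = 91.00 mm. Overall, the cross-section is a single solid region. Total boundary length (outer) = 91.00 mm.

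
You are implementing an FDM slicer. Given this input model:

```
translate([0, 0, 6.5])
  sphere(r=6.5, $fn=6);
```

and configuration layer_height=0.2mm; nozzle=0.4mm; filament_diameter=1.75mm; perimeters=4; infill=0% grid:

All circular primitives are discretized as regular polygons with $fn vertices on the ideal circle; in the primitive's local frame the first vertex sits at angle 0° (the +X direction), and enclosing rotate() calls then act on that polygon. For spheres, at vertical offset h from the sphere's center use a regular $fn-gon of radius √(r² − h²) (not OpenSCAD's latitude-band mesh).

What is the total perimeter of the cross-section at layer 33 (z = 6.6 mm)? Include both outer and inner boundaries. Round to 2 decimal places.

39.00 mm

At z = 6.6 mm: the sphere: section is a regular 6-gon, circumradius = √(r²−h²) = √(6.5²−0.1²) = 6.499 (perimeter = 2·6·6.499·sin(180°/6) = 39.00 mm). Overall, the cross-section is a single solid region. Total boundary length (outer) = 39.00 mm.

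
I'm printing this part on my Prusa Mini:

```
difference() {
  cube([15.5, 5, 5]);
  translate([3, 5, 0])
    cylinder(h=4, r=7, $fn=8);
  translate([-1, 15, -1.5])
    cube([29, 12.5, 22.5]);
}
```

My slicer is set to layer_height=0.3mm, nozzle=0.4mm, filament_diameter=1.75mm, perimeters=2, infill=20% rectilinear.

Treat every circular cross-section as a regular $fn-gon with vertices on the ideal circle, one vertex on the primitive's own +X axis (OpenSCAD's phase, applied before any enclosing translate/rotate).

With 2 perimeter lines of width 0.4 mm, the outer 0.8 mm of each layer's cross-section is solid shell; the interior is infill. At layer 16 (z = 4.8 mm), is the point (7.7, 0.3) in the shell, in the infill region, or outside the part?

shell

At z = 4.8 mm: the 15.5×5 cube contributes its full rectangle; the cylinder at (3, 5) is not intersected at this z (z outside [0, 4]); the cube at (-1, 15) (footprint 29×12.5) is included at this height; Subtracting the remaining from the first: starting from the 15.5×5 cube, the 29×12.5 cube at (-1, 15) misses the remaining region (no effect) — 1 connected region. Overall, the cross-section is a single solid region. The nearest boundary edge runs (15.50, 0.00)→(0.00, 0.00); distance from the point to it = 0.30 mm. The point is inside the cross-section, 0.30 mm from the nearest boundary — within the 0.8 mm shell band (2 × 0.4).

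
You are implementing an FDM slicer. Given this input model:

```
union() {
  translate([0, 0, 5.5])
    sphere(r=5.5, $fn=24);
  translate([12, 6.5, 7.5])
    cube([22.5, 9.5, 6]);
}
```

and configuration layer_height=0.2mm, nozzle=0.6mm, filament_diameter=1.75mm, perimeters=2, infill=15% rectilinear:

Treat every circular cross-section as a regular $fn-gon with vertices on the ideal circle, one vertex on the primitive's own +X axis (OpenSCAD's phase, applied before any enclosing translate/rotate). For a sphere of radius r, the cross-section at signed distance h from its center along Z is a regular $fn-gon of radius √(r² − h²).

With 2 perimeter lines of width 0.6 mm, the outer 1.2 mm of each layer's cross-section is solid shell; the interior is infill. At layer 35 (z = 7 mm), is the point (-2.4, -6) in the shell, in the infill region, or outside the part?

outside

At z = 7 mm: the r=5.5 sphere slices to a regular 24-gon of circumradius 5.292 (√(r²−h²) with h=1.5 from center); the cube at (12, 6.5) does not reach this height (z outside [7.5, 13.5]); Taking the union: only the r=5.5 sphere is present, so the union is just that shape — 1 connected region. Overall, the cross-section is a single solid region. The nearest boundary edge runs (-2.65, -4.58)→(-1.37, -5.11); distance from the point to it = 1.22 mm. The point is not inside any of the regions above, so it lies outside the cross-section (1.22 mm from the nearest boundary).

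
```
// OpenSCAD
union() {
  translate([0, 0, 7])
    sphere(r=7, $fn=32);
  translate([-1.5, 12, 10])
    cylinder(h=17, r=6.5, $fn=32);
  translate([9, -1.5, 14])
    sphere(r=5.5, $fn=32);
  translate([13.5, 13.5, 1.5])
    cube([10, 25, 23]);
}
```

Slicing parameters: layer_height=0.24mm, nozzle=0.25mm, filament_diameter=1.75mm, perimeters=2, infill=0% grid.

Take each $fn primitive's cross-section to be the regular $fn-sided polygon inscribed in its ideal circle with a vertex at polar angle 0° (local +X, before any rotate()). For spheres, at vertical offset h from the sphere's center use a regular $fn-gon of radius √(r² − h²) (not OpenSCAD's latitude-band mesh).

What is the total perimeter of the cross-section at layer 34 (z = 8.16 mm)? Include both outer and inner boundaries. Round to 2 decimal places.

113.30 mm

At z = 8.16 mm: the r=7 sphere contributes a regular 32-gon of circumradius √(7²−1.16²) = 6.903 (perimeter = 2·32·6.903·sin(180°/32) = 43.30 mm); the cylinder at (-1.5, 12) does not reach this height (z outside [10, 27]); the sphere at (9, -1.5) is absent (|z−center|=5.840 > r=5.5); the cube at (13.5, 13.5) is present — its section is the full 10×25 rectangle (perimeter 70.00 mm); Combining (union): the 2 present regions are separate (no shared area or edge), so areas and boundary lengths simply add and each stays a separate island — boundary = 113.30 mm. Overall, the cross-section has 2 separate islands. Total boundary length (outer) = 113.30 mm.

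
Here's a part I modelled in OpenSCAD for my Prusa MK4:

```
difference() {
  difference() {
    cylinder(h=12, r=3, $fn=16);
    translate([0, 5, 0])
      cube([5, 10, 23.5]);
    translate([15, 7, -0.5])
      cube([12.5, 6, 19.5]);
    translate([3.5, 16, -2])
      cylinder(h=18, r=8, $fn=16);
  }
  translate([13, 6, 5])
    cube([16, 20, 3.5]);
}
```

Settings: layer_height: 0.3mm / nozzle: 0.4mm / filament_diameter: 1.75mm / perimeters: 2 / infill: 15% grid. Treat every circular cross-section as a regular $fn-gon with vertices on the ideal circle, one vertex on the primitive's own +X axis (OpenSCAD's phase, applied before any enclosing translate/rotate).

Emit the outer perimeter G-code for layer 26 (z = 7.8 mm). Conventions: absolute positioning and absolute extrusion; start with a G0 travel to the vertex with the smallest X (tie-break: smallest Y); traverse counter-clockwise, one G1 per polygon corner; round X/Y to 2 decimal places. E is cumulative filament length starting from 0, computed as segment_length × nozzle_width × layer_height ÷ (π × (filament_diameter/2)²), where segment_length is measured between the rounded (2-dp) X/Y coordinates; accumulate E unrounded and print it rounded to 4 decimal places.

G0 X-3.00 Y0.00 Z7.80
G1 X-2.77 Y-1.15 E0.0585
G1 X-2.12 Y-2.12 E0.1168
G1 X-1.15 Y-2.77 E0.1750
G1 X0.00 Y-3.00 E0.2335
G1 X1.15 Y-2.77 E0.2920
G1 X2.12 Y-2.12 E0.3503
G1 X2.77 Y-1.15 E0.4085
G1 X3.00 Y0.00 E0.4671
G1 X2.77 Y1.15 E0.5256
G1 X2.12 Y2.12 E0.5838
G1 X1.15 Y2.77 E0.6421
G1 X0.00 Y3.00 E0.7006
G1 X-1.15 Y2.77 E0.7591
G1 X-2.12 Y2.12 E0.8173
G1 X-2.77 Y1.15 E0.8756
G1 X-3.00 Y0.00 E0.9341

At z = 7.8 mm: the r=3 cylinder gives a regular 16-gon of circumradius 3 (constant along its height); the 5×10 cube at (0, 5) contributes its full rectangle; the cube at (15, 7) is present — its section is the full 12.5×6 rectangle; the r=8 cylinder at (3.5, 16) contributes a regular 16-gon of circumradius 8; Subtracting the remaining from the first: starting from the r=3 cylinder, the 5×10 cube at (0, 5) misses the remaining region (no effect); the 12.5×6 cube at (15, 7) misses the remaining region (no effect); the r=8 cylinder at (3.5, 16) misses the remaining region (no effect) — 1 connected region; the 16×20 cube at (13, 6) contributes its full rectangle; After the difference (first − rest): starting from that combined region, the 16×20 cube at (13, 6) misses the remaining region (no effect) — 1 connected region. The outline is a single polygon with 16 vertices. Extrusion per mm of travel: 0.4 × 0.3 / (π × 0.875²) = 0.049890. Accumulating E over each segment gives final E = 0.9341.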